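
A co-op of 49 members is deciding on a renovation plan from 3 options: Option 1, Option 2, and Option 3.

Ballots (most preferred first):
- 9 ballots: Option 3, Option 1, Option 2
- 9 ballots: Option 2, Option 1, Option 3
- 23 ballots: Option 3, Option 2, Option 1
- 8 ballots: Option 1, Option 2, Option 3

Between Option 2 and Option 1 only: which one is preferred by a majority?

Option 2 is ranked above Option 1 on 32 ballots; Option 1 above Option 2 on 17.

Option 2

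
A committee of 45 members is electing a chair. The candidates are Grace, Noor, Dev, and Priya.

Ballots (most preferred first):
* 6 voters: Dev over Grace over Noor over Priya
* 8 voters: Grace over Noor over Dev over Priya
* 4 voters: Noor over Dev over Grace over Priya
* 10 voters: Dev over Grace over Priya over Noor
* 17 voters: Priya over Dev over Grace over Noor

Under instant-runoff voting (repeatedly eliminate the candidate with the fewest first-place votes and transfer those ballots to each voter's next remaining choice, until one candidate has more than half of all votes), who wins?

Round 1: Grace 8, Noor 4, Dev 16, Priya 17. Noor eliminated.
Round 2: Grace 8, Dev 20, Priya 17. Grace eliminated.
Round 3: Dev 28, Priya 17. Dev has a majority (≥23).

Dev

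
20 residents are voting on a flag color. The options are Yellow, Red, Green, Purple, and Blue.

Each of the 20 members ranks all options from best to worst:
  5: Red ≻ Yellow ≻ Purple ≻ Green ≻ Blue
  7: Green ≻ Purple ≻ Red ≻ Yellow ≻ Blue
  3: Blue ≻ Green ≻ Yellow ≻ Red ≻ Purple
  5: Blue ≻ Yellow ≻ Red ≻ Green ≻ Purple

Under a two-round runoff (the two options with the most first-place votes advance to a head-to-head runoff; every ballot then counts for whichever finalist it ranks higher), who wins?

Green

Round 1 first-place votes: Yellow 0, Red 5, Green 7, Purple 0, Blue 8. Blue and Green advance.
Runoff: Blue is ranked above Green on 8 ballots, Green above Blue on 12.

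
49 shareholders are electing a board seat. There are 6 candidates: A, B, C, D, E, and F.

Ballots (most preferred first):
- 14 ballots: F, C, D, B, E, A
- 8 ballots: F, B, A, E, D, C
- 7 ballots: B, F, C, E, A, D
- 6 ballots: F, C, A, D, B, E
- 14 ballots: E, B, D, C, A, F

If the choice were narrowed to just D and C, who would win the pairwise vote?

D is ranked above C on 22 ballots; C above D on 27.

C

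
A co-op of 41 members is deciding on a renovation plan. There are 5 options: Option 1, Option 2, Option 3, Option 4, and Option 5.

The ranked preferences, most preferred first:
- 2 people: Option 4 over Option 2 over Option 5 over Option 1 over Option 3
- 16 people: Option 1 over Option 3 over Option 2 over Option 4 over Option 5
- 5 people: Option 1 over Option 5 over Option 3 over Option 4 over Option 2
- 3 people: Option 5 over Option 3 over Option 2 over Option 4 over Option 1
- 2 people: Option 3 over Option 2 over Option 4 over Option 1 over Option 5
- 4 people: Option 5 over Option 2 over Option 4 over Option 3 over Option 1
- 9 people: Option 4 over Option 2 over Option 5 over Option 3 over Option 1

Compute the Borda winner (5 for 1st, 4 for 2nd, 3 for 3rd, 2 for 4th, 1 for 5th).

Option 2

Option 1: 2×2 + 16×5 + 5×5 + 3×1 + 2×2 + 4×1 + 9×1 = 129
Option 2: 2×4 + 16×3 + 5×1 + 3×3 + 2×4 + 4×4 + 9×4 = 130
Option 3: 2×1 + 16×4 + 5×3 + 3×4 + 2×5 + 4×2 + 9×2 = 129
Option 4: 2×5 + 16×2 + 5×2 + 3×2 + 2×3 + 4×3 + 9×5 = 121
Option 5: 2×3 + 16×1 + 5×4 + 3×5 + 2×1 + 4×5 + 9×3 = 106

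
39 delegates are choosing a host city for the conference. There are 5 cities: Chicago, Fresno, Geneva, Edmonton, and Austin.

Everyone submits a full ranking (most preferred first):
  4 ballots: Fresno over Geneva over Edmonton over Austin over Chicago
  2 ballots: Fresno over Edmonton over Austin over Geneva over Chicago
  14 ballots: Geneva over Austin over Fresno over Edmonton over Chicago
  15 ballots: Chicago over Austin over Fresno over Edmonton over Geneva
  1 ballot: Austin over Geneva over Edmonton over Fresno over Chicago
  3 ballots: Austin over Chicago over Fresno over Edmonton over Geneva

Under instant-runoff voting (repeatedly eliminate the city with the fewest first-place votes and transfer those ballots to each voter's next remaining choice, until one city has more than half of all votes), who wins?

Round 1: Chicago 15, Fresno 6, Geneva 14, Edmonton 0, Austin 4. Edmonton eliminated.
Round 2: Chicago 15, Fresno 6, Geneva 14, Austin 4. Austin eliminated.
Round 3: Chicago 18, Fresno 6, Geneva 15. Fresno eliminated.
Round 4: Chicago 18, Geneva 21. Geneva has a majority (≥20).

Geneva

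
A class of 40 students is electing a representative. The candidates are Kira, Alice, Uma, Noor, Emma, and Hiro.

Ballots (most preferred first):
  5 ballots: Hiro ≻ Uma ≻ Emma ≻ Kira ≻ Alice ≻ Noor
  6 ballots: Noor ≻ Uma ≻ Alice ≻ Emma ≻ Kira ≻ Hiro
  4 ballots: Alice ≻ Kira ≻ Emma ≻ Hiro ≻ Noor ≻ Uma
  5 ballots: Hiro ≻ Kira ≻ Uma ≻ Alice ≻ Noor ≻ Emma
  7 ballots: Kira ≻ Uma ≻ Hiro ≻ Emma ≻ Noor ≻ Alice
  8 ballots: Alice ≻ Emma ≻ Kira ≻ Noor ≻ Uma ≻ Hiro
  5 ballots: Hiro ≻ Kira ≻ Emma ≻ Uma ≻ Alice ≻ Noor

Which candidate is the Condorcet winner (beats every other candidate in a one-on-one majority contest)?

Kira

Kira vs Alice: 22–18
Kira vs Uma: 29–11
Kira vs Noor: 34–6
Kira vs Emma: 21–19
Kira vs Hiro: 25–15
Kira beats every other candidate.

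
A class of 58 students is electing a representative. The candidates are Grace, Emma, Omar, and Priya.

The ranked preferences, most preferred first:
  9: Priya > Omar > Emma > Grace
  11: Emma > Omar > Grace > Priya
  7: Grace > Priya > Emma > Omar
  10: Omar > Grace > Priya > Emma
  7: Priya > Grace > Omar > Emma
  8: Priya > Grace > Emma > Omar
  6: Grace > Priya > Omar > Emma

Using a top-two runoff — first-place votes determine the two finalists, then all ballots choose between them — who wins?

Round 1 first-place votes: Grace 13, Emma 11, Omar 10, Priya 24. Priya and Grace advance.
Runoff: Priya is ranked above Grace on 24 ballots, Grace above Priya on 34.

Grace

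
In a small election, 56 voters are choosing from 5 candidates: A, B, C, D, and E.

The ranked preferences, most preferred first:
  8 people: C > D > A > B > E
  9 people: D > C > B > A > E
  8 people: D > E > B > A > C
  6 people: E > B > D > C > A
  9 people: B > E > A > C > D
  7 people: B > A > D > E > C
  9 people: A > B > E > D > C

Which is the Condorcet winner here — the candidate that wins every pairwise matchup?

B

B vs A: 39–17
B vs C: 39–17
B vs D: 31–25
B vs E: 42–14
B beats every other candidate.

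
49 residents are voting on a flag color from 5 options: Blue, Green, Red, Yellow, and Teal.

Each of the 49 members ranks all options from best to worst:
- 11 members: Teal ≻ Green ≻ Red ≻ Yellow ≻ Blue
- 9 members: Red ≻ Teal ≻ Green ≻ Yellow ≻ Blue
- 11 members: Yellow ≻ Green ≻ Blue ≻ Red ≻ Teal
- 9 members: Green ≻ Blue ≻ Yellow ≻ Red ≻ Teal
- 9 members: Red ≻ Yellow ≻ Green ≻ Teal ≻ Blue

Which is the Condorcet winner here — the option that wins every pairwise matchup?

Green vs Blue: 49–0
Green vs Red: 31–18
Green vs Yellow: 29–20
Green vs Teal: 29–20
Green beats every other option.

Green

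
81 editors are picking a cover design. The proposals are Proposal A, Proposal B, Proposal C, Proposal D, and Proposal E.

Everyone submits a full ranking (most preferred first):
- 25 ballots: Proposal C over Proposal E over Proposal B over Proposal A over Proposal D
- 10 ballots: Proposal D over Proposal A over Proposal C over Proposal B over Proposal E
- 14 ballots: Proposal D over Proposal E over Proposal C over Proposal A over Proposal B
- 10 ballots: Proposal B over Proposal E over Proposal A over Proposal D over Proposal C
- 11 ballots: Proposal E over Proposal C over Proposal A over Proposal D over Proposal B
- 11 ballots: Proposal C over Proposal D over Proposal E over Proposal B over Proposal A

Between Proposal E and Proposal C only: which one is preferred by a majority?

Proposal E is ranked above Proposal C on 35 ballots; Proposal C above Proposal E on 46.

Proposal C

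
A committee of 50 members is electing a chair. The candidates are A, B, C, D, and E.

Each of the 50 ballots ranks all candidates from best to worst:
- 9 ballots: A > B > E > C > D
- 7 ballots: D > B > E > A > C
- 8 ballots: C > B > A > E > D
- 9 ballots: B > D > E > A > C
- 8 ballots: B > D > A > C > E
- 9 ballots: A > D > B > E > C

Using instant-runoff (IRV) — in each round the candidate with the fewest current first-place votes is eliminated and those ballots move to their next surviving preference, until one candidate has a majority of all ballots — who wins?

Round 1: A 18, B 17, C 8, D 7, E 0. E eliminated.
Round 2: A 18, B 17, C 8, D 7. D eliminated.
Round 3: A 18, B 24, C 8. C eliminated.
Round 4: A 18, B 32. B has a majority (≥26).

B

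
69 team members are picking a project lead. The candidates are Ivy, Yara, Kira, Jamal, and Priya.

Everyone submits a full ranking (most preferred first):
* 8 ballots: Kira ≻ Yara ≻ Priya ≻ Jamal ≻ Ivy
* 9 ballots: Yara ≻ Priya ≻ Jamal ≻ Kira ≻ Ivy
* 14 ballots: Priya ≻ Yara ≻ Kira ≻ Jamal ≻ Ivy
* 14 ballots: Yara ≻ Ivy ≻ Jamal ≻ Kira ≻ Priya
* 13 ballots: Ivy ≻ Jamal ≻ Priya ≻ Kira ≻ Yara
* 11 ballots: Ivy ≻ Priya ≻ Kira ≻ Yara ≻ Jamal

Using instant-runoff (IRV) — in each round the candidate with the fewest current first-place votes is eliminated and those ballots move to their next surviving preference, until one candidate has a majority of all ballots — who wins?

Yara

Round 1: Ivy 24, Yara 23, Kira 8, Jamal 0, Priya 14. Jamal eliminated.
Round 2: Ivy 24, Yara 23, Kira 8, Priya 14. Kira eliminated.
Round 3: Ivy 24, Yara 31, Priya 14. Priya eliminated.
Round 4: Ivy 24, Yara 45. Yara has a majority (≥35).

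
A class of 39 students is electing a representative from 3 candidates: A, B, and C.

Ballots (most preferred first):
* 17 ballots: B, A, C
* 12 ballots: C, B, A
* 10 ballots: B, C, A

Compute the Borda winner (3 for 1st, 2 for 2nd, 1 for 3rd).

A: 17×2 + 12×1 + 10×1 = 56
B: 17×3 + 12×2 + 10×3 = 105
C: 17×1 + 12×3 + 10×2 = 73

B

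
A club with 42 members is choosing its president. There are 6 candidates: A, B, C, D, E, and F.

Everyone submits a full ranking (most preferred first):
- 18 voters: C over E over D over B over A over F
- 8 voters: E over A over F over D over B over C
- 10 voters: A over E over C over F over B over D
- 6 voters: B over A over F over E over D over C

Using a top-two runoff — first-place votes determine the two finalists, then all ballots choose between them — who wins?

Round 1 first-place votes: A 10, B 6, C 18, D 0, E 8, F 0. C and A advance.
Runoff: C is ranked above A on 18 ballots, A above C on 24.

A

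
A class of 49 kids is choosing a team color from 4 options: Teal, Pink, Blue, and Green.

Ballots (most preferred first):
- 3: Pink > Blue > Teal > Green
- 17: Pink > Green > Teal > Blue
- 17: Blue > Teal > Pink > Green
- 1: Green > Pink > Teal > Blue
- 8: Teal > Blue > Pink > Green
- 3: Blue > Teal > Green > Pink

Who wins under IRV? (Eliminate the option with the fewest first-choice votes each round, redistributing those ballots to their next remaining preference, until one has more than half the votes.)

Round 1: Teal 8, Pink 20, Blue 20, Green 1. Green eliminated.
Round 2: Teal 8, Pink 21, Blue 20. Teal eliminated.
Round 3: Pink 21, Blue 28. Blue has a majority (≥25).

Blue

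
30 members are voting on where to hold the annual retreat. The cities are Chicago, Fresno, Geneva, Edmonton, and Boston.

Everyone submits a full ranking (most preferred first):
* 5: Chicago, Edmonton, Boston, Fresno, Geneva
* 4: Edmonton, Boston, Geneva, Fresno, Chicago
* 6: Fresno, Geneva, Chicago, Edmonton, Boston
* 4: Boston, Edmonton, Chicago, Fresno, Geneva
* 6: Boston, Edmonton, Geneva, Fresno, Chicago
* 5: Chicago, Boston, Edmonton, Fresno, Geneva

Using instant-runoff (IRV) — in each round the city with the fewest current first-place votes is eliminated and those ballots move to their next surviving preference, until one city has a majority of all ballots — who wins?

Chicago

Round 1: Chicago 10, Fresno 6, Geneva 0, Edmonton 4, Boston 10. Geneva eliminated.
Round 2: Chicago 10, Fresno 6, Edmonton 4, Boston 10. Edmonton eliminated.
Round 3: Chicago 10, Fresno 6, Boston 14. Fresno eliminated.
Round 4: Chicago 16, Boston 14. Chicago has a majority (≥16).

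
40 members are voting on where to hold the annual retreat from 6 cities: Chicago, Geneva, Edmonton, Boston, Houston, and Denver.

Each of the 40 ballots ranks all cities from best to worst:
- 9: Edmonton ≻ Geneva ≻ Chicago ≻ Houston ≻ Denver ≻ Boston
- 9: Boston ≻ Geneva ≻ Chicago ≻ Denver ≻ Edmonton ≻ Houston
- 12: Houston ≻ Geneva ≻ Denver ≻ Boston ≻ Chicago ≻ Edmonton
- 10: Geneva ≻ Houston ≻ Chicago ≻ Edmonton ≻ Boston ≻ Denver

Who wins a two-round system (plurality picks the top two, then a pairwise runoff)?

Round 1 first-place votes: Chicago 0, Geneva 10, Edmonton 9, Boston 9, Houston 12, Denver 0. Houston and Geneva advance.
Runoff: Houston is ranked above Geneva on 12 ballots, Geneva above Houston on 28.

Geneva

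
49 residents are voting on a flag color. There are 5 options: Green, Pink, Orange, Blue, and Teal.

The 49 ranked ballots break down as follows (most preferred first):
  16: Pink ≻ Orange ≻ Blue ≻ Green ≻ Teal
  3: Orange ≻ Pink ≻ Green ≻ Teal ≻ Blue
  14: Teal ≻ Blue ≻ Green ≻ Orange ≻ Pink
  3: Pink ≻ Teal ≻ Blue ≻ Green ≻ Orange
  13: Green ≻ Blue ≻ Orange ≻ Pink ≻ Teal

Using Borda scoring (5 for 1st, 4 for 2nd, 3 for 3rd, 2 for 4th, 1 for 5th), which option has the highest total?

Green: 16×2 + 3×3 + 14×3 + 3×2 + 13×5 = 154
Pink: 16×5 + 3×4 + 14×1 + 3×5 + 13×2 = 147
Orange: 16×4 + 3×5 + 14×2 + 3×1 + 13×3 = 149
Blue: 16×3 + 3×1 + 14×4 + 3×3 + 13×4 = 168
Teal: 16×1 + 3×2 + 14×5 + 3×4 + 13×1 = 117

Blue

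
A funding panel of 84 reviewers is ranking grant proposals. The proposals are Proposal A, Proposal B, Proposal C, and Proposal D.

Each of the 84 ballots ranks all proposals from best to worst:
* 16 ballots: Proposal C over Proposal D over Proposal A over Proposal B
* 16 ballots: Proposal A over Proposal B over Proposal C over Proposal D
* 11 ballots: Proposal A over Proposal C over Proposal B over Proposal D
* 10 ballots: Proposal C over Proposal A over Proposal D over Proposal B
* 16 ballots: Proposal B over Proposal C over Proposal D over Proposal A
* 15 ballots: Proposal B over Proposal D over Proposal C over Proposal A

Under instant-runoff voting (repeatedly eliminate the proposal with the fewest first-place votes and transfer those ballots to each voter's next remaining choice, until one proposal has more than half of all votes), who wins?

Proposal A

Round 1: Proposal A 27, Proposal B 31, Proposal C 26, Proposal D 0. Proposal D eliminated.
Round 2: Proposal A 27, Proposal B 31, Proposal C 26. Proposal C eliminated.
Round 3: Proposal A 53, Proposal B 31. Proposal A has a majority (≥43).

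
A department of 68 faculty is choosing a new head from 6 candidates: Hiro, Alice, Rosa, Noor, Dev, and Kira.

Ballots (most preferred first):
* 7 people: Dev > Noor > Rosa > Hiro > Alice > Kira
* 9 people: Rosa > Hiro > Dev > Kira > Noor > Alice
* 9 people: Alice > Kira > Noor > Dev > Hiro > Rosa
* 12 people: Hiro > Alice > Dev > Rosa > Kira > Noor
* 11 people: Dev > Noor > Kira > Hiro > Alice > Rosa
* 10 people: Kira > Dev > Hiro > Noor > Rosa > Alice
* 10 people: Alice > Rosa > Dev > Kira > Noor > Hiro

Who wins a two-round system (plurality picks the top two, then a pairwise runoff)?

Dev

Round 1 first-place votes: Hiro 12, Alice 19, Rosa 9, Noor 0, Dev 18, Kira 10. Alice and Dev advance.
Runoff: Alice is ranked above Dev on 31 ballots, Dev above Alice on 37.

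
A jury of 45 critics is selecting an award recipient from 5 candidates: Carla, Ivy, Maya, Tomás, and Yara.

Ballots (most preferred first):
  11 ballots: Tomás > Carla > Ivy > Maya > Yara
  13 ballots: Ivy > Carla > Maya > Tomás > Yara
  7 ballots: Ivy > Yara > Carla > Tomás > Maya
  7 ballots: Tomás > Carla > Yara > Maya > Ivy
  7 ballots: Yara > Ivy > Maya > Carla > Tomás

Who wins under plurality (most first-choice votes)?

Ivy

First-place votes: Carla 0, Ivy 20, Maya 0, Tomás 18, Yara 7.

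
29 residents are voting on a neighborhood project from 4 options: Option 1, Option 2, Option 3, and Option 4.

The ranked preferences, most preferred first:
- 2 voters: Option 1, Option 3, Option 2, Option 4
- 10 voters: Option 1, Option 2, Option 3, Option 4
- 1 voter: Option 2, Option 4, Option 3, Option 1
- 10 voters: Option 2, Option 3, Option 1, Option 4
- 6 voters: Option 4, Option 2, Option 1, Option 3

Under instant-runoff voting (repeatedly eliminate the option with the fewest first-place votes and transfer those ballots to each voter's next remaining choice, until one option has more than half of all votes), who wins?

Option 2

Round 1: Option 1 12, Option 2 11, Option 3 0, Option 4 6. Option 3 eliminated.
Round 2: Option 1 12, Option 2 11, Option 4 6. Option 4 eliminated.
Round 3: Option 1 12, Option 2 17. Option 2 has a majority (≥15).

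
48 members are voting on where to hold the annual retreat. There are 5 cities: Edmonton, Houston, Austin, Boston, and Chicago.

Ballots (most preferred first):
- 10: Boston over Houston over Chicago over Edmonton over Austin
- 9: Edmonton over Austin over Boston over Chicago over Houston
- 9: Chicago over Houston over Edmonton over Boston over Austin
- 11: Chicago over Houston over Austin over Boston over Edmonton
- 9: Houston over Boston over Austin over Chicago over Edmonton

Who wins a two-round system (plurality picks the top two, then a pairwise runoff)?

Round 1 first-place votes: Edmonton 9, Houston 9, Austin 0, Boston 10, Chicago 20. Chicago and Boston advance.
Runoff: Chicago is ranked above Boston on 20 ballots, Boston above Chicago on 28.

Boston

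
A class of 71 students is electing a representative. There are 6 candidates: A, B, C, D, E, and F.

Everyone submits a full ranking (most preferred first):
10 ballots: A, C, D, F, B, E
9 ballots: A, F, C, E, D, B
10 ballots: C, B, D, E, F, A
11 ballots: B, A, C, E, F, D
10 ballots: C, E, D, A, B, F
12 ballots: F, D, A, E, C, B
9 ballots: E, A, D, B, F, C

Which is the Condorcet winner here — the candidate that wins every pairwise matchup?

A vs B: 50–21
A vs C: 51–20
A vs D: 39–32
A vs E: 42–29
A vs F: 49–22
A beats every other candidate.

A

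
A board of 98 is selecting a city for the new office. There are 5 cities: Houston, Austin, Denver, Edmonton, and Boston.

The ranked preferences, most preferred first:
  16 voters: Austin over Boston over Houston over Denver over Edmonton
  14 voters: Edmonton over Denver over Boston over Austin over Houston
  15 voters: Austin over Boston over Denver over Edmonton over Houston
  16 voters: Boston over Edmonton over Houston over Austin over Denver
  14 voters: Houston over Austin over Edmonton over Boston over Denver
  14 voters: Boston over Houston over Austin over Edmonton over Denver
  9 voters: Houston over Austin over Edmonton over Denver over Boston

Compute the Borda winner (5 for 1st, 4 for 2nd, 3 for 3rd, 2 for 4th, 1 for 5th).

Houston: 16×3 + 14×1 + 15×1 + 16×3 + 14×5 + 14×4 + 9×5 = 296
Austin: 16×5 + 14×2 + 15×5 + 16×2 + 14×4 + 14×3 + 9×4 = 349
Denver: 16×2 + 14×4 + 15×3 + 16×1 + 14×1 + 14×1 + 9×2 = 195
Edmonton: 16×1 + 14×5 + 15×2 + 16×4 + 14×3 + 14×2 + 9×3 = 277
Boston: 16×4 + 14×3 + 15×4 + 16×5 + 14×2 + 14×5 + 9×1 = 353

Boston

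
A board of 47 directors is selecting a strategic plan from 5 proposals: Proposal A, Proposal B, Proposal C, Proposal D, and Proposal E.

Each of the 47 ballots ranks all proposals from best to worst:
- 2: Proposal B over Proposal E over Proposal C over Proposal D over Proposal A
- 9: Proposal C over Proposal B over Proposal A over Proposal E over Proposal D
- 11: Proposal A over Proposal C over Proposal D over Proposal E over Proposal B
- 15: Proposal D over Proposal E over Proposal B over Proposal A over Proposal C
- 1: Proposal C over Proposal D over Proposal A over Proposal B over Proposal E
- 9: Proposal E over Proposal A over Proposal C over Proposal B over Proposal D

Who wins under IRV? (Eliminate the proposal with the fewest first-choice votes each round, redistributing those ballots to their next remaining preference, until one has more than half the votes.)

Round 1: Proposal A 11, Proposal B 2, Proposal C 10, Proposal D 15, Proposal E 9. Proposal B eliminated.
Round 2: Proposal A 11, Proposal C 10, Proposal D 15, Proposal E 11. Proposal C eliminated.
Round 3: Proposal A 20, Proposal D 16, Proposal E 11. Proposal E eliminated.
Round 4: Proposal A 29, Proposal D 18. Proposal A has a majority (≥24).

Proposal A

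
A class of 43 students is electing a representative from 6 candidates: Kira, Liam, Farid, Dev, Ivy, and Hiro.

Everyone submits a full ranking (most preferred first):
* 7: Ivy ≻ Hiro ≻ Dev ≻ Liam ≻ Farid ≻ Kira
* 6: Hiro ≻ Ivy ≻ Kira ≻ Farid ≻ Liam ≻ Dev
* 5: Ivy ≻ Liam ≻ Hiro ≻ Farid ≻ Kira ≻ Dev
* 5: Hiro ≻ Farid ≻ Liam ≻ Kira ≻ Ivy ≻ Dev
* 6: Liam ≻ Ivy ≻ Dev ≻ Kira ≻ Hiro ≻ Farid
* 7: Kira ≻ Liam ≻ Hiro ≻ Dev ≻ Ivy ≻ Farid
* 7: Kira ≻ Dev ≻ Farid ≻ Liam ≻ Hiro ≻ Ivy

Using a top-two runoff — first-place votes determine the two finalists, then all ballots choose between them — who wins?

Round 1 first-place votes: Kira 14, Liam 6, Farid 0, Dev 0, Ivy 12, Hiro 11. Kira and Ivy advance.
Runoff: Kira is ranked above Ivy on 19 ballots, Ivy above Kira on 24.

Ivy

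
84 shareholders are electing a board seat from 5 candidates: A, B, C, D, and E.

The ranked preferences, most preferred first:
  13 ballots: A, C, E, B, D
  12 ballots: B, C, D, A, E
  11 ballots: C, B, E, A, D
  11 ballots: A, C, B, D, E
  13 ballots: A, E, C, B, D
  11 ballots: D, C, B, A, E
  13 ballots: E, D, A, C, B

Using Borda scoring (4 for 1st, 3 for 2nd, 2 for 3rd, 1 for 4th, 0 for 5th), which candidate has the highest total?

C

A: 13×4 + 12×1 + 11×1 + 11×4 + 13×4 + 11×1 + 13×2 = 208
B: 13×1 + 12×4 + 11×3 + 11×2 + 13×1 + 11×2 + 13×0 = 151
C: 13×3 + 12×3 + 11×4 + 11×3 + 13×2 + 11×3 + 13×1 = 224
D: 13×0 + 12×2 + 11×0 + 11×1 + 13×0 + 11×4 + 13×3 = 118
E: 13×2 + 12×0 + 11×2 + 11×0 + 13×3 + 11×0 + 13×4 = 139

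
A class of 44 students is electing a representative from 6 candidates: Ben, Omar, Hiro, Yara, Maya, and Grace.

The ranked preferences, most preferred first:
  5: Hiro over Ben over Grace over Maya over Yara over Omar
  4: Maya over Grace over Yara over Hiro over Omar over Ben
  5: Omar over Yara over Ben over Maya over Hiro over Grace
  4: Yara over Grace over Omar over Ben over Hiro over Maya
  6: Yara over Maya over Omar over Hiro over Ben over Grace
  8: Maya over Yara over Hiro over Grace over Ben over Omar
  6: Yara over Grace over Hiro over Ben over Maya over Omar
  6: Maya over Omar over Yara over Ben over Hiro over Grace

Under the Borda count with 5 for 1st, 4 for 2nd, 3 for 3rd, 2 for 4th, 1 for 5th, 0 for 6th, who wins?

Yara

Ben: 5×4 + 4×0 + 5×3 + 4×2 + 6×1 + 8×1 + 6×2 + 6×2 = 81
Omar: 5×0 + 4×1 + 5×5 + 4×3 + 6×3 + 8×0 + 6×0 + 6×4 = 83
Hiro: 5×5 + 4×2 + 5×1 + 4×1 + 6×2 + 8×3 + 6×3 + 6×1 = 102
Yara: 5×1 + 4×3 + 5×4 + 4×5 + 6×5 + 8×4 + 6×5 + 6×3 = 167
Maya: 5×2 + 4×5 + 5×2 + 4×0 + 6×4 + 8×5 + 6×1 + 6×5 = 140
Grace: 5×3 + 4×4 + 5×0 + 4×4 + 6×0 + 8×2 + 6×4 + 6×0 = 87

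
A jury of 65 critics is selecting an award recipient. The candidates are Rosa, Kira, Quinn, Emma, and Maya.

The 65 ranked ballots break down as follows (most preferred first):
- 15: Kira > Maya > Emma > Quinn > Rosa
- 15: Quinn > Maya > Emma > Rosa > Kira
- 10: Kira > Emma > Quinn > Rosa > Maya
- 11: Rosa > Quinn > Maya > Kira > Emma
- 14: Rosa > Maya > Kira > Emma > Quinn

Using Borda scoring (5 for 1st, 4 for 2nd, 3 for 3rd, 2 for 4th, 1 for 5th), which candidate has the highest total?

Rosa: 15×1 + 15×2 + 10×2 + 11×5 + 14×5 = 190
Kira: 15×5 + 15×1 + 10×5 + 11×2 + 14×3 = 204
Quinn: 15×2 + 15×5 + 10×3 + 11×4 + 14×1 = 193
Emma: 15×3 + 15×3 + 10×4 + 11×1 + 14×2 = 169
Maya: 15×4 + 15×4 + 10×1 + 11×3 + 14×4 = 219

Maya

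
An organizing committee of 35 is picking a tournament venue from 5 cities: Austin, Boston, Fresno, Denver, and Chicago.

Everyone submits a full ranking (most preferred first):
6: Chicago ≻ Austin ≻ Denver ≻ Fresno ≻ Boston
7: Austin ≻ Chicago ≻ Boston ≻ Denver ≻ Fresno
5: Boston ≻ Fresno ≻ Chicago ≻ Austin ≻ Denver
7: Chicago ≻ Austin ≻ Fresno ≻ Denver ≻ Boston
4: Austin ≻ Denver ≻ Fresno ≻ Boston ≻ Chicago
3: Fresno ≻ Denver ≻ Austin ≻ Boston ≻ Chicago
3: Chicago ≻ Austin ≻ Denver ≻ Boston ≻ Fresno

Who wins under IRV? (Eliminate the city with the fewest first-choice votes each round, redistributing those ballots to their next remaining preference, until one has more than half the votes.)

Round 1: Austin 11, Boston 5, Fresno 3, Denver 0, Chicago 16. Denver eliminated.
Round 2: Austin 11, Boston 5, Fresno 3, Chicago 16. Fresno eliminated.
Round 3: Austin 14, Boston 5, Chicago 16. Boston eliminated.
Round 4: Austin 14, Chicago 21. Chicago has a majority (≥18).

Chicago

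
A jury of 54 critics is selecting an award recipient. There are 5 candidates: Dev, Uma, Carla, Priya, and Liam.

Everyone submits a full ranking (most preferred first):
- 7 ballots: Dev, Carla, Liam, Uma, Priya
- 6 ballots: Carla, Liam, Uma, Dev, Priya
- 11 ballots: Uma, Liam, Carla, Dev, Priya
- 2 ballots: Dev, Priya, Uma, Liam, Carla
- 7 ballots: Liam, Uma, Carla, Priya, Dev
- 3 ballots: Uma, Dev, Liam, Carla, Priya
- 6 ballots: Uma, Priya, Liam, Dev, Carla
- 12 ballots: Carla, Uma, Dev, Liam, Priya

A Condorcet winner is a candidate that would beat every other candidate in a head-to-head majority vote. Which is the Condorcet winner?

Uma vs Dev: 45–9
Uma vs Carla: 29–25
Uma vs Priya: 52–2
Uma vs Liam: 34–20
Uma beats every other candidate.

Uma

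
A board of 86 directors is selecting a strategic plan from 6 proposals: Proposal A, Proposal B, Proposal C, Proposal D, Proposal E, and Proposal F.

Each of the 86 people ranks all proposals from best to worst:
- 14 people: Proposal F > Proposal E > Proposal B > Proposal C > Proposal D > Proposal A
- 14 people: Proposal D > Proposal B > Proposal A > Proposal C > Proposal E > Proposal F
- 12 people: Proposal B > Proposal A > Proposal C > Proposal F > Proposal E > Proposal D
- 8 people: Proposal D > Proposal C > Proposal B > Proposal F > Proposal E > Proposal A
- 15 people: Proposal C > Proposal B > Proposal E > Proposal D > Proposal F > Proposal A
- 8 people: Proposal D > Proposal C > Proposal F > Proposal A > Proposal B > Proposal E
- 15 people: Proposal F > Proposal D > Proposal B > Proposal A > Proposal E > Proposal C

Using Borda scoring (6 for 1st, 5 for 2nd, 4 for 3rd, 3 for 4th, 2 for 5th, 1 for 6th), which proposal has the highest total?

Proposal A: 14×1 + 14×4 + 12×5 + 8×1 + 15×1 + 8×3 + 15×3 = 222
Proposal B: 14×4 + 14×5 + 12×6 + 8×4 + 15×5 + 8×2 + 15×4 = 381
Proposal C: 14×3 + 14×3 + 12×4 + 8×5 + 15×6 + 8×5 + 15×1 = 317
Proposal D: 14×2 + 14×6 + 12×1 + 8×6 + 15×3 + 8×6 + 15×5 = 340
Proposal E: 14×5 + 14×2 + 12×2 + 8×2 + 15×4 + 8×1 + 15×2 = 236
Proposal F: 14×6 + 14×1 + 12×3 + 8×3 + 15×2 + 8×4 + 15×6 = 310

Proposal B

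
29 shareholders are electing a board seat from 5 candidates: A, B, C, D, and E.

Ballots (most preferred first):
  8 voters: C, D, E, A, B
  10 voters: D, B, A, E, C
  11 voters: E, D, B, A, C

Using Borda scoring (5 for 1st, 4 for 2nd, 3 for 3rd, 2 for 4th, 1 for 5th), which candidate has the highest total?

D

A: 8×2 + 10×3 + 11×2 = 68
B: 8×1 + 10×4 + 11×3 = 81
C: 8×5 + 10×1 + 11×1 = 61
D: 8×4 + 10×5 + 11×4 = 126
E: 8×3 + 10×2 + 11×5 = 99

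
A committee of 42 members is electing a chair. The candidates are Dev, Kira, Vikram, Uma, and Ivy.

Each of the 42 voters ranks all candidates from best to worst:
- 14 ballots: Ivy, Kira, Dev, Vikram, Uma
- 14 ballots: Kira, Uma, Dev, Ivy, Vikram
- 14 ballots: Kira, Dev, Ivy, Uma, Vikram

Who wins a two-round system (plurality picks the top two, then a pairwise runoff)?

Kira

Round 1 first-place votes: Dev 0, Kira 28, Vikram 0, Uma 0, Ivy 14. Kira and Ivy advance.
Runoff: Kira is ranked above Ivy on 28 ballots, Ivy above Kira on 14.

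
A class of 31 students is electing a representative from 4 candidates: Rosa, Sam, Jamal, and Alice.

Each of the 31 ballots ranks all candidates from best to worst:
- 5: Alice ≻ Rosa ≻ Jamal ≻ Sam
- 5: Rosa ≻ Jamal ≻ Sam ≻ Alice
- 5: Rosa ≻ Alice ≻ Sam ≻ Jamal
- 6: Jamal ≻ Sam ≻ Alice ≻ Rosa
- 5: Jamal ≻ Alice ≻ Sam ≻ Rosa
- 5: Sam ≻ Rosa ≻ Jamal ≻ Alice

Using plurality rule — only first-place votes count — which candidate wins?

First-place votes: Rosa 10, Sam 5, Jamal 11, Alice 5.

Jamal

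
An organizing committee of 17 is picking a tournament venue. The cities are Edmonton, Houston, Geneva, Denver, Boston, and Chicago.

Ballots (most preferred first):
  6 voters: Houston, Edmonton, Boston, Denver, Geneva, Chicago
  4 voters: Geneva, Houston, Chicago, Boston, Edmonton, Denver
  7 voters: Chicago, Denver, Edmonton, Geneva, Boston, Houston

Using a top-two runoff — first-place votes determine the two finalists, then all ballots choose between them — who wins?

Round 1 first-place votes: Edmonton 0, Houston 6, Geneva 4, Denver 0, Boston 0, Chicago 7. Chicago and Houston advance.
Runoff: Chicago is ranked above Houston on 7 ballots, Houston above Chicago on 10.

Houston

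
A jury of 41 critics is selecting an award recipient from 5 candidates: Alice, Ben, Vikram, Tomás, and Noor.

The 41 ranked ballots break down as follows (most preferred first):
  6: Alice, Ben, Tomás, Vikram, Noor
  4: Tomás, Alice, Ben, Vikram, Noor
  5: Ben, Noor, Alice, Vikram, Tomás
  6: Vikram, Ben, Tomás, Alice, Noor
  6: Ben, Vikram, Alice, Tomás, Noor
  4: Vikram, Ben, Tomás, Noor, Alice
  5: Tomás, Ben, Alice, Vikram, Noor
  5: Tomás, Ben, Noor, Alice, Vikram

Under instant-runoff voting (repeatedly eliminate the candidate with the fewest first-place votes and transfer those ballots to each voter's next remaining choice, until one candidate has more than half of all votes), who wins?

Round 1: Alice 6, Ben 11, Vikram 10, Tomás 14, Noor 0. Noor eliminated.
Round 2: Alice 6, Ben 11, Vikram 10, Tomás 14. Alice eliminated.
Round 3: Ben 17, Vikram 10, Tomás 14. Vikram eliminated.
Round 4: Ben 27, Tomás 14. Ben has a majority (≥21).

Ben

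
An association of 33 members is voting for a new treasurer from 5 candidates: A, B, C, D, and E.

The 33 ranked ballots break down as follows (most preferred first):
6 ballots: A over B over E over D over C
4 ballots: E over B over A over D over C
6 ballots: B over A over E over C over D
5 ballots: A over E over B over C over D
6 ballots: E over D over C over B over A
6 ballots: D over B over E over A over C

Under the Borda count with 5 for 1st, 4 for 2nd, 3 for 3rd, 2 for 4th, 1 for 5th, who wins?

E

A: 6×5 + 4×3 + 6×4 + 5×5 + 6×1 + 6×2 = 109
B: 6×4 + 4×4 + 6×5 + 5×3 + 6×2 + 6×4 = 121
C: 6×1 + 4×1 + 6×2 + 5×2 + 6×3 + 6×1 = 56
D: 6×2 + 4×2 + 6×1 + 5×1 + 6×4 + 6×5 = 85
E: 6×3 + 4×5 + 6×3 + 5×4 + 6×5 + 6×3 = 124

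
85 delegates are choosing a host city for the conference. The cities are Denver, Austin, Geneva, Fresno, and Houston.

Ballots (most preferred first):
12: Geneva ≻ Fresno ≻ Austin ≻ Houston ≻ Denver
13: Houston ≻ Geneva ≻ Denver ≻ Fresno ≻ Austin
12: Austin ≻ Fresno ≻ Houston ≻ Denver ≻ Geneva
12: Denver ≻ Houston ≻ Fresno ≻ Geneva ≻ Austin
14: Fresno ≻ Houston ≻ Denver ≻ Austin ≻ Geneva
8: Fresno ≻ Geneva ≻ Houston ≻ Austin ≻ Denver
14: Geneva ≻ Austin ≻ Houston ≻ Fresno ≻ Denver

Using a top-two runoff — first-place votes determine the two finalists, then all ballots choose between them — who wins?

Fresno

Round 1 first-place votes: Denver 12, Austin 12, Geneva 26, Fresno 22, Houston 13. Geneva and Fresno advance.
Runoff: Geneva is ranked above Fresno on 39 ballots, Fresno above Geneva on 46.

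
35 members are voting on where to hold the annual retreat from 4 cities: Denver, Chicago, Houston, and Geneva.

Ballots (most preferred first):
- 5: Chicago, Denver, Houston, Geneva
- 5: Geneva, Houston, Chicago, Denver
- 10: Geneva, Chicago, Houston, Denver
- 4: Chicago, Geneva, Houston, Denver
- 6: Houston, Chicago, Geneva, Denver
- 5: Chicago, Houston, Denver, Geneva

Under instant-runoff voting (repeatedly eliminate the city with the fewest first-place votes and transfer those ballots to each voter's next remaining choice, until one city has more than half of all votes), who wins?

Round 1: Denver 0, Chicago 14, Houston 6, Geneva 15. Denver eliminated.
Round 2: Chicago 14, Houston 6, Geneva 15. Houston eliminated.
Round 3: Chicago 20, Geneva 15. Chicago has a majority (≥18).

Chicago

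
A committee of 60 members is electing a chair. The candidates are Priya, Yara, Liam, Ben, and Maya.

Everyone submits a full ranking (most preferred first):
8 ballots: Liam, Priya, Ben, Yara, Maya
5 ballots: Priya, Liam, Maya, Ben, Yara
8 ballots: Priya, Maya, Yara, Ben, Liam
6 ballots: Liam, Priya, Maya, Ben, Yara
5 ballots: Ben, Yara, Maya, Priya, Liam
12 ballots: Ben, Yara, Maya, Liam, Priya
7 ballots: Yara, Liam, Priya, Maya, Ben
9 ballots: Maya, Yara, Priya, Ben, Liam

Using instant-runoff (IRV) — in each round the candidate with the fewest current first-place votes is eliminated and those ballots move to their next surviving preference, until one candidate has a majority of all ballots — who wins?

Round 1: Priya 13, Yara 7, Liam 14, Ben 17, Maya 9. Yara eliminated.
Round 2: Priya 13, Liam 21, Ben 17, Maya 9. Maya eliminated.
Round 3: Priya 22, Liam 21, Ben 17. Ben eliminated.
Round 4: Priya 27, Liam 33. Liam has a majority (≥31).

Liam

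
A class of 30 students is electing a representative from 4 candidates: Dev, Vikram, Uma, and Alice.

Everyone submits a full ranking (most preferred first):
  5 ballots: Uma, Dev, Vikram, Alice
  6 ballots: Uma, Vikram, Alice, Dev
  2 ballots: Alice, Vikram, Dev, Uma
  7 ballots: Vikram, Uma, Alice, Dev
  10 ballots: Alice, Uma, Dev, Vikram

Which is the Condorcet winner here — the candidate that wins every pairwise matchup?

Uma

Uma vs Dev: 28–2
Uma vs Vikram: 21–9
Uma vs Alice: 18–12
Uma beats every other candidate.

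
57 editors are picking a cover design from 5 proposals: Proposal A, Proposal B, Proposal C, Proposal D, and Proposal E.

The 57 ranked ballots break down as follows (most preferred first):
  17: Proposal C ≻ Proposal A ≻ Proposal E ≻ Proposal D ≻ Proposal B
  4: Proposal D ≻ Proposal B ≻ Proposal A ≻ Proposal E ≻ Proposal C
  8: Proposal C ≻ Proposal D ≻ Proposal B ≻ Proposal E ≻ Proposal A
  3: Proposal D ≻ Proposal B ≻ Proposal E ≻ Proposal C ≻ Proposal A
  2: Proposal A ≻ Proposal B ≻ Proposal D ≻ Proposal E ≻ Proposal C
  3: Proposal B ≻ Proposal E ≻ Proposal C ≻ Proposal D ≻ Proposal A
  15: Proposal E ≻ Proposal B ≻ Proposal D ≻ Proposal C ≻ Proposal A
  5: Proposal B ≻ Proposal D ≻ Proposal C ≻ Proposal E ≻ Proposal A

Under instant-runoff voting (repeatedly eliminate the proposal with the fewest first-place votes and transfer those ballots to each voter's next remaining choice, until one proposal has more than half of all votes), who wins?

Round 1: Proposal A 2, Proposal B 8, Proposal C 25, Proposal D 7, Proposal E 15. Proposal A eliminated.
Round 2: Proposal B 10, Proposal C 25, Proposal D 7, Proposal E 15. Proposal D eliminated.
Round 3: Proposal B 17, Proposal C 25, Proposal E 15. Proposal E eliminated.
Round 4: Proposal B 32, Proposal C 25. Proposal B has a majority (≥29).

Proposal B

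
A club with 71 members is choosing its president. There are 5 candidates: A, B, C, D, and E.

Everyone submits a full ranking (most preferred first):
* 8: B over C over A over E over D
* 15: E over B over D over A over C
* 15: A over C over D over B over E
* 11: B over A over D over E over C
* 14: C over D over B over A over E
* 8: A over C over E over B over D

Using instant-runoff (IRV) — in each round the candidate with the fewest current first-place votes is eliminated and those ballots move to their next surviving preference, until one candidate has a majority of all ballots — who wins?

Round 1: A 23, B 19, C 14, D 0, E 15. D eliminated.
Round 2: A 23, B 19, C 14, E 15. C eliminated.
Round 3: A 23, B 33, E 15. E eliminated.
Round 4: A 23, B 48. B has a majority (≥36).

B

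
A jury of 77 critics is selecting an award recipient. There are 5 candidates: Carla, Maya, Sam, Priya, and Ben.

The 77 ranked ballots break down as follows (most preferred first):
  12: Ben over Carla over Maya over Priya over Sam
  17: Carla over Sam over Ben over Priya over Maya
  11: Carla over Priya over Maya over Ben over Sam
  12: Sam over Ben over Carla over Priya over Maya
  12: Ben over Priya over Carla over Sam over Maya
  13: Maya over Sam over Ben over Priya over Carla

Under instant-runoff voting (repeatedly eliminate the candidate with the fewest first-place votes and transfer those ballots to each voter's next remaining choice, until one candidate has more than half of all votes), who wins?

Ben

Round 1: Carla 28, Maya 13, Sam 12, Priya 0, Ben 24. Priya eliminated.
Round 2: Carla 28, Maya 13, Sam 12, Ben 24. Sam eliminated.
Round 3: Carla 28, Maya 13, Ben 36. Maya eliminated.
Round 4: Carla 28, Ben 49. Ben has a majority (≥39).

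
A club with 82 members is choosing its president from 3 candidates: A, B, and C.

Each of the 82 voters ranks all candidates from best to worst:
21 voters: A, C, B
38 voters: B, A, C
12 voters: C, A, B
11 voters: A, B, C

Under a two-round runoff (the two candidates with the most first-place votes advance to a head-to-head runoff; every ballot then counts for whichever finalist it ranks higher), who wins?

A

Round 1 first-place votes: A 32, B 38, C 12. B and A advance.
Runoff: B is ranked above A on 38 ballots, A above B on 44.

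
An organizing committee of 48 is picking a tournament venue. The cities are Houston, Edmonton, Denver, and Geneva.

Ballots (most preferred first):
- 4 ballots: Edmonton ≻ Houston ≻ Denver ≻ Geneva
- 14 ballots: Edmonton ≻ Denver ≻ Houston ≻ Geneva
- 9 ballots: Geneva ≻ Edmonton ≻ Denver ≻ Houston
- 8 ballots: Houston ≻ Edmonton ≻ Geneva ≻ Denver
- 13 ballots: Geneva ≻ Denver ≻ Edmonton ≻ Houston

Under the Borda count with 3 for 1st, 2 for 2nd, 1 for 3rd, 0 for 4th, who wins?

Edmonton

Houston: 4×2 + 14×1 + 9×0 + 8×3 + 13×0 = 46
Edmonton: 4×3 + 14×3 + 9×2 + 8×2 + 13×1 = 101
Denver: 4×1 + 14×2 + 9×1 + 8×0 + 13×2 = 67
Geneva: 4×0 + 14×0 + 9×3 + 8×1 + 13×3 = 74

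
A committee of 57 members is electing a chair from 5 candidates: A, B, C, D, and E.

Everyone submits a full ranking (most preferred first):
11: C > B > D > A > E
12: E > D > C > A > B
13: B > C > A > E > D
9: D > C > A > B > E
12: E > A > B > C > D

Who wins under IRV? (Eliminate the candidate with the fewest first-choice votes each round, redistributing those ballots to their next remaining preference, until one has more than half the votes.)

Round 1: A 0, B 13, C 11, D 9, E 24. A eliminated.
Round 2: B 13, C 11, D 9, E 24. D eliminated.
Round 3: B 13, C 20, E 24. B eliminated.
Round 4: C 33, E 24. C has a majority (≥29).

C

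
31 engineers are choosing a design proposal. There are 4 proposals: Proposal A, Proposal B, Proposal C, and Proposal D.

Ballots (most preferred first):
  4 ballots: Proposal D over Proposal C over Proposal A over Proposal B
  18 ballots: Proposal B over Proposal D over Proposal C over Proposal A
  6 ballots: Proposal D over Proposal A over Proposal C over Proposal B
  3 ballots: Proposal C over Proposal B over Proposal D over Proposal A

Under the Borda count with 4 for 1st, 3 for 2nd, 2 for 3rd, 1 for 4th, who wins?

Proposal A: 4×2 + 18×1 + 6×3 + 3×1 = 47
Proposal B: 4×1 + 18×4 + 6×1 + 3×3 = 91
Proposal C: 4×3 + 18×2 + 6×2 + 3×4 = 72
Proposal D: 4×4 + 18×3 + 6×4 + 3×2 = 100

Proposal D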